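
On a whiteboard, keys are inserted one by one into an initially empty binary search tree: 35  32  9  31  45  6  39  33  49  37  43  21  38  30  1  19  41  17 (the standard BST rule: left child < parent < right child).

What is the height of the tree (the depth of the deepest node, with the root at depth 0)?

35: root
32: left child of 35 (depth 1)
9: left child of 32 (depth 2)
31: right child of 9 (depth 3)
45: right child of 35 (depth 1)
6: left child of 9 (depth 3)
39: left child of 45 (depth 2)
33: right child of 32 (depth 2)
49: right child of 45 (depth 2)
37: left child of 39 (depth 3)
43: right child of 39 (depth 3)
21: left child of 31 (depth 4)
38: right child of 37 (depth 4)
30: right child of 21 (depth 5)
1: left child of 6 (depth 4)
19: left child of 21 (depth 5)
41: left child of 43 (depth 4)
17: left child of 19 (depth 6)

The deepest node is 17 at depth 6.

6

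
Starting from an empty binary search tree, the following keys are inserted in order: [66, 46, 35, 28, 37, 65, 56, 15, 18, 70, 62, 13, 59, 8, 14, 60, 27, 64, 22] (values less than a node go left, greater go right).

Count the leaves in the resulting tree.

Insert 66: tree is empty, so 66 becomes the root.
Insert 46: 46 < 66 → go left. Place as left child of 66.
Insert 35: 35 < 66 → go left; 35 < 46 → go left. Place as left child of 46.
Insert 28: 28 < 66 → go left; 28 < 46 → go left; 28 < 35 → go left. Place as left child of 35.
Insert 37: 37 < 66 → go left; 37 < 46 → go left; 37 > 35 → go right. Place as right child of 35.
Insert 65: 65 < 66 → go left; 65 > 46 → go right. Place as right child of 46.
Insert 56: 56 < 66 → go left; 56 > 46 → go right; 56 < 65 → go left. Place as left child of 65.
Insert 15: 15 < 66 → go left; 15 < 46 → go left; 15 < 35 → go left; 15 < 28 → go left. Place as left child of 28.
Insert 18: 18 < 66 → go left; 18 < 46 → go left; 18 < 35 → go left; 18 < 28 → go left; 18 > 15 → go right. Place as right child of 15.
Insert 70: 70 > 66 → go right. Place as right child of 66.
Insert 62: 62 < 66 → go left; 62 > 46 → go right; 62 < 65 → go left; 62 > 56 → go right. Place as right child of 56.
Insert 13: 13 < 66 → go left; 13 < 46 → go left; 13 < 35 → go left; 13 < 28 → go left; 13 < 15 → go left. Place as left child of 15.
Insert 59: 59 < 66 → go left; 59 > 46 → go right; 59 < 65 → go left; 59 > 56 → go right; 59 < 62 → go left. Place as left child of 62.
Insert 8: 8 < 66 → go left; 8 < 46 → go left; 8 < 35 → go left; 8 < 28 → go left; 8 < 15 → go left; 8 < 13 → go left. Place as left child of 13.
Insert 14: 14 < 66 → go left; 14 < 46 → go left; 14 < 35 → go left; 14 < 28 → go left; 14 < 15 → go left; 14 > 13 → go right. Place as right child of 13.
Insert 60: 60 < 66 → go left; 60 > 46 → go right; 60 < 65 → go left; 60 > 56 → go right; 60 < 62 → go left; 60 > 59 → go right. Place as right child of 59.
Insert 27: 27 < 66 → go left; 27 < 46 → go left; 27 < 35 → go left; 27 < 28 → go left; 27 > 15 → go right; 27 > 18 → go right. Place as right child of 18.
Insert 64: 64 < 66 → go left; 64 > 46 → go right; 64 < 65 → go left; 64 > 56 → go right; 64 > 62 → go right. Place as right child of 62.
Insert 22: 22 < 66 → go left; 22 < 46 → go left; 22 < 35 → go left; 22 < 28 → go left; 22 > 15 → go right; 22 > 18 → go right; 22 < 27 → go left. Place as left child of 27.

Leaves: 8, 14, 22, 37, 60, 64, 70 — 7 in total.

7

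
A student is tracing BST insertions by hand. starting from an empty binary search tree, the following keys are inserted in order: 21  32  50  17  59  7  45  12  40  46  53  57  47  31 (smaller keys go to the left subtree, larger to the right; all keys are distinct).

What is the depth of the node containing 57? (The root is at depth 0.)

5

Resulting structure (node: left, right):
  21: L=17, R=32
  32: L=31, R=50
  50: L=45, R=59
  17: L=7, R=–
  59: L=53, R=–
  7: L=–, R=12
  45: L=40, R=46
  12: L=–, R=–
  40: L=–, R=–
  46: L=–, R=47
  53: L=–, R=57
  57: L=–, R=–
  47: L=–, R=–
  31: L=–, R=–

Path to 57: 21 → 32 → 50 → 59 → 53 → 57, which is 5 edges.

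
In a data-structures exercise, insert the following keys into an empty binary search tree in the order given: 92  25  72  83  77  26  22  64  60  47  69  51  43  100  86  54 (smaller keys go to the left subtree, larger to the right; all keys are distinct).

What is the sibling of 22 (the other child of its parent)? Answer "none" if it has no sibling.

72

92: root
25: left child of 92 (depth 1)
72: right child of 25 (depth 2)
83: right child of 72 (depth 3)
77: left child of 83 (depth 4)
26: left child of 72 (depth 3)
22: left child of 25 (depth 2)
64: right child of 26 (depth 4)
60: left child of 64 (depth 5)
47: left child of 60 (depth 6)
69: right child of 64 (depth 5)
51: right child of 47 (depth 7)
43: left child of 47 (depth 7)
100: right child of 92 (depth 1)
86: right child of 83 (depth 4)
54: right child of 51 (depth 8)

22's parent is 25; the other child of 25 is 72.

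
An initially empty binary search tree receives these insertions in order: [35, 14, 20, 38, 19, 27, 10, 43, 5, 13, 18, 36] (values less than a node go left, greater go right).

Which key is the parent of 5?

35: root
14: left child of 35 (depth 1)
20: right child of 14 (depth 2)
38: right child of 35 (depth 1)
19: left child of 20 (depth 3)
27: right child of 20 (depth 3)
10: left child of 14 (depth 2)
43: right child of 38 (depth 2)
5: left child of 10 (depth 3)
13: right child of 10 (depth 3)
18: left child of 19 (depth 4)
36: left child of 38 (depth 2)

10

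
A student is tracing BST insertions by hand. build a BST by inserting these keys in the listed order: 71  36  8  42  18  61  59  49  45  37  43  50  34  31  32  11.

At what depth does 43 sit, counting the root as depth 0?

7

71: root
36: left child of 71 (depth 1)
8: left child of 36 (depth 2)
42: right child of 36 (depth 2)
18: right child of 8 (depth 3)
61: right child of 42 (depth 3)
59: left child of 61 (depth 4)
49: left child of 59 (depth 5)
45: left child of 49 (depth 6)
37: left child of 42 (depth 3)
43: left child of 45 (depth 7)
50: right child of 49 (depth 6)
34: right child of 18 (depth 4)
31: left child of 34 (depth 5)
32: right child of 31 (depth 6)
11: left child of 18 (depth 4)

Path to 43: 71 → 36 → 42 → 61 → 59 → 49 → 45 → 43, which is 7 edges.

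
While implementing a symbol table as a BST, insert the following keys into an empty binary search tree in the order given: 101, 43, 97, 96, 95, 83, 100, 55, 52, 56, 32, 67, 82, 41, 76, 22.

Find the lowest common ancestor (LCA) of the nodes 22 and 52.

Insert 101: tree is empty, so 101 becomes the root.
Insert 43: 43 < 101 → go left. Place as left child of 101.
Insert 97: 97 < 101 → go left; 97 > 43 → go right. Place as right child of 43.
Insert 96: 96 < 101 → go left; 96 > 43 → go right; 96 < 97 → go left. Place as left child of 97.
Insert 95: 95 < 101 → go left; 95 > 43 → go right; 95 < 97 → go left; 95 < 96 → go left. Place as left child of 96.
Insert 83: 83 < 101 → go left; 83 > 43 → go right; 83 < 97 → go left; 83 < 96 → go left; 83 < 95 → go left. Place as left child of 95.
Insert 100: 100 < 101 → go left; 100 > 43 → go right; 100 > 97 → go right. Place as right child of 97.
Insert 55: 55 < 101 → go left; 55 > 43 → go right; 55 < 97 → go left; 55 < 96 → go left; 55 < 95 → go left; 55 < 83 → go left. Place as left child of 83.
Insert 52: 52 < 101 → go left; 52 > 43 → go right; 52 < 97 → go left; 52 < 96 → go left; 52 < 95 → go left; 52 < 83 → go left; 52 < 55 → go left. Place as left child of 55.
Insert 56: 56 < 101 → go left; 56 > 43 → go right; 56 < 97 → go left; 56 < 96 → go left; 56 < 95 → go left; 56 < 83 → go left; 56 > 55 → go right. Place as right child of 55.
Insert 32: 32 < 101 → go left; 32 < 43 → go left. Place as left child of 43.
Insert 67: 67 < 101 → go left; 67 > 43 → go right; 67 < 97 → go left; 67 < 96 → go left; 67 < 95 → go left; 67 < 83 → go left; 67 > 55 → go right; 67 > 56 → go right. Place as right child of 56.
Insert 82: 82 < 101 → go left; 82 > 43 → go right; 82 < 97 → go left; 82 < 96 → go left; 82 < 95 → go left; 82 < 83 → go left; 82 > 55 → go right; 82 > 56 → go right; 82 > 67 → go right. Place as right child of 67.
Insert 41: 41 < 101 → go left; 41 < 43 → go left; 41 > 32 → go right. Place as right child of 32.
Insert 76: 76 < 101 → go left; 76 > 43 → go right; 76 < 97 → go left; 76 < 96 → go left; 76 < 95 → go left; 76 < 83 → go left; 76 > 55 → go right; 76 > 56 → go right; 76 > 67 → go right; 76 < 82 → go left. Place as left child of 82.
Insert 22: 22 < 101 → go left; 22 < 43 → go left; 22 < 32 → go left. Place as left child of 32.

Path to 22: 101 → 43 → 32 → 22
Path to 52: 101 → 43 → 97 → 96 → 95 → 83 → 55 → 52
The paths share a prefix ending at 43, then split left and right.

43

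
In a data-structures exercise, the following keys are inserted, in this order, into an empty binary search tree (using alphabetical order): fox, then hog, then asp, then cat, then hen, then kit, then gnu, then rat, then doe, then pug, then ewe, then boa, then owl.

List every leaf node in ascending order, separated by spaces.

Insert fox: tree is empty, so fox becomes the root.
Insert hog: hog > fox → go right. Place as right child of fox.
Insert asp: asp < fox → go left. Place as left child of fox.
Insert cat: cat < fox → go left; cat > asp → go right. Place as right child of asp.
Insert hen: hen > fox → go right; hen < hog → go left. Place as left child of hog.
Insert kit: kit > fox → go right; kit > hog → go right. Place as right child of hog.
Insert gnu: gnu > fox → go right; gnu < hog → go left; gnu < hen → go left. Place as left child of hen.
Insert rat: rat > fox → go right; rat > hog → go right; rat > kit → go right. Place as right child of kit.
Insert doe: doe < fox → go left; doe > asp → go right; doe > cat → go right. Place as right child of cat.
Insert pug: pug > fox → go right; pug > hog → go right; pug > kit → go right; pug < rat → go left. Place as left child of rat.
Insert ewe: ewe < fox → go left; ewe > asp → go right; ewe > cat → go right; ewe > doe → go right. Place as right child of doe.
Insert boa: boa < fox → go left; boa > asp → go right; boa < cat → go left. Place as left child of cat.
Insert owl: owl > fox → go right; owl > hog → go right; owl > kit → go right; owl < rat → go left; owl < pug → go left. Place as left child of pug.

boa ewe gnu owl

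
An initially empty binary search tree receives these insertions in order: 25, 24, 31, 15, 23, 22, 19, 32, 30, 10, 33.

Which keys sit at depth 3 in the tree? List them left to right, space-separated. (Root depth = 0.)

Resulting structure (node: left, right):
  25: L=24, R=31
  24: L=15, R=–
  31: L=30, R=32
  15: L=10, R=23
  23: L=22, R=–
  22: L=19, R=–
  19: L=–, R=–
  32: L=–, R=33
  30: L=–, R=–
  10: L=–, R=–
  33: L=–, R=–

10 23 33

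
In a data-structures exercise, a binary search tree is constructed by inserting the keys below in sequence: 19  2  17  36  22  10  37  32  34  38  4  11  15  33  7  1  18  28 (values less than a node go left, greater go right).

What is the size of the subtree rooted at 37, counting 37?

19: root
2: left child of 19 (depth 1)
17: right child of 2 (depth 2)
36: right child of 19 (depth 1)
22: left child of 36 (depth 2)
10: left child of 17 (depth 3)
37: right child of 36 (depth 2)
32: right child of 22 (depth 3)
34: right child of 32 (depth 4)
38: right child of 37 (depth 3)
4: left child of 10 (depth 4)
11: right child of 10 (depth 4)
15: right child of 11 (depth 5)
33: left child of 34 (depth 5)
7: right child of 4 (depth 5)
1: left child of 2 (depth 2)
18: right child of 17 (depth 3)
28: left child of 32 (depth 4)

Subtree rooted at 37 contains: 37, 38 — 2 nodes.

2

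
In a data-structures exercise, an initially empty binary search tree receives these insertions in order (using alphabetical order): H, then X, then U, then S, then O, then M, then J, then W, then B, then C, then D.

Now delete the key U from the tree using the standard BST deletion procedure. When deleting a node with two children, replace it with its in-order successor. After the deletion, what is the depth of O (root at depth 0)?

4

Insert H: tree is empty, so H becomes the root.
Insert X: X > H → go right. Place as right child of H.
Insert U: U > H → go right; U < X → go left. Place as left child of X.
Insert S: S > H → go right; S < X → go left; S < U → go left. Place as left child of U.
Insert O: O > H → go right; O < X → go left; O < U → go left; O < S → go left. Place as left child of S.
Insert M: M > H → go right; M < X → go left; M < U → go left; M < S → go left; M < O → go left. Place as left child of O.
Insert J: J > H → go right; J < X → go left; J < U → go left; J < S → go left; J < O → go left; J < M → go left. Place as left child of M.
Insert W: W > H → go right; W < X → go left; W > U → go right. Place as right child of U.
Insert B: B < H → go left. Place as left child of H.
Insert C: C < H → go left; C > B → go right. Place as right child of B.
Insert D: D < H → go left; D > B → go right; D > C → go right. Place as right child of C.

Delete U (two children — replace with in-order successor).
After deletion, path to O: H → X → W → S → O.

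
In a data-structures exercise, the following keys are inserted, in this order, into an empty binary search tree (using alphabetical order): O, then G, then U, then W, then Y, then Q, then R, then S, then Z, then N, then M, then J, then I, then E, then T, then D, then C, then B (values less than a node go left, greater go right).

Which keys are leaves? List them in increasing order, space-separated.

B I T Z

Insert O: tree is empty, so O becomes the root.
Insert G: G < O → go left. Place as left child of O.
Insert U: U > O → go right. Place as right child of O.
Insert W: W > O → go right; W > U → go right. Place as right child of U.
Insert Y: Y > O → go right; Y > U → go right; Y > W → go right. Place as right child of W.
Insert Q: Q > O → go right; Q < U → go left. Place as left child of U.
Insert R: R > O → go right; R < U → go left; R > Q → go right. Place as right child of Q.
Insert S: S > O → go right; S < U → go left; S > Q → go right; S > R → go right. Place as right child of R.
Insert Z: Z > O → go right; Z > U → go right; Z > W → go right; Z > Y → go right. Place as right child of Y.
Insert N: N < O → go left; N > G → go right. Place as right child of G.
Insert M: M < O → go left; M > G → go right; M < N → go left. Place as left child of N.
Insert J: J < O → go left; J > G → go right; J < N → go left; J < M → go left. Place as left child of M.
Insert I: I < O → go left; I > G → go right; I < N → go left; I < M → go left; I < J → go left. Place as left child of J.
Insert E: E < O → go left; E < G → go left. Place as left child of G.
Insert T: T > O → go right; T < U → go left; T > Q → go right; T > R → go right; T > S → go right. Place as right child of S.
Insert D: D < O → go left; D < G → go left; D < E → go left. Place as left child of E.
Insert C: C < O → go left; C < G → go left; C < E → go left; C < D → go left. Place as left child of D.
Insert B: B < O → go left; B < G → go left; B < E → go left; B < D → go left; B < C → go left. Place as left child of C.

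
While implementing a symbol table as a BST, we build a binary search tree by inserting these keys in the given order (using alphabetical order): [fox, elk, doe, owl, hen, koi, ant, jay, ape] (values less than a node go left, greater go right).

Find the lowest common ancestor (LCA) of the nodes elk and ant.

Insert fox: tree is empty, so fox becomes the root.
Insert elk: elk < fox → go left. Place as left child of fox.
Insert doe: doe < fox → go left; doe < elk → go left. Place as left child of elk.
Insert owl: owl > fox → go right. Place as right child of fox.
Insert hen: hen > fox → go right; hen < owl → go left. Place as left child of owl.
Insert koi: koi > fox → go right; koi < owl → go left; koi > hen → go right. Place as right child of hen.
Insert ant: ant < fox → go left; ant < elk → go left; ant < doe → go left. Place as left child of doe.
Insert jay: jay > fox → go right; jay < owl → go left; jay > hen → go right; jay < koi → go left. Place as left child of koi.
Insert ape: ape < fox → go left; ape < elk → go left; ape < doe → go left; ape > ant → go right. Place as right child of ant.

Path to elk: fox → elk
Path to ant: fox → elk → doe → ant
elk lies on both paths and is an ancestor of the other node.

elk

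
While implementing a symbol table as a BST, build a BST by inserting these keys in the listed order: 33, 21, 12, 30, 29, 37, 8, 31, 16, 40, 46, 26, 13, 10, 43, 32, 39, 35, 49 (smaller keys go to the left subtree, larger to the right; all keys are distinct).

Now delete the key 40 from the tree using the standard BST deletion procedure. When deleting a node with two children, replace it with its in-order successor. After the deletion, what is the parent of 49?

Insert 33: tree is empty, so 33 becomes the root.
Insert 21: 21 < 33 → go left. Place as left child of 33.
Insert 12: 12 < 33 → go left; 12 < 21 → go left. Place as left child of 21.
Insert 30: 30 < 33 → go left; 30 > 21 → go right. Place as right child of 21.
Insert 29: 29 < 33 → go left; 29 > 21 → go right; 29 < 30 → go left. Place as left child of 30.
Insert 37: 37 > 33 → go right. Place as right child of 33.
Insert 8: 8 < 33 → go left; 8 < 21 → go left; 8 < 12 → go left. Place as left child of 12.
Insert 31: 31 < 33 → go left; 31 > 21 → go right; 31 > 30 → go right. Place as right child of 30.
Insert 16: 16 < 33 → go left; 16 < 21 → go left; 16 > 12 → go right. Place as right child of 12.
Insert 40: 40 > 33 → go right; 40 > 37 → go right. Place as right child of 37.
Insert 46: 46 > 33 → go right; 46 > 37 → go right; 46 > 40 → go right. Place as right child of 40.
Insert 26: 26 < 33 → go left; 26 > 21 → go right; 26 < 30 → go left; 26 < 29 → go left. Place as left child of 29.
Insert 13: 13 < 33 → go left; 13 < 21 → go left; 13 > 12 → go right; 13 < 16 → go left. Place as left child of 16.
Insert 10: 10 < 33 → go left; 10 < 21 → go left; 10 < 12 → go left; 10 > 8 → go right. Place as right child of 8.
Insert 43: 43 > 33 → go right; 43 > 37 → go right; 43 > 40 → go right; 43 < 46 → go left. Place as left child of 46.
Insert 32: 32 < 33 → go left; 32 > 21 → go right; 32 > 30 → go right; 32 > 31 → go right. Place as right child of 31.
Insert 39: 39 > 33 → go right; 39 > 37 → go right; 39 < 40 → go left. Place as left child of 40.
Insert 35: 35 > 33 → go right; 35 < 37 → go left. Place as left child of 37.
Insert 49: 49 > 33 → go right; 49 > 37 → go right; 49 > 40 → go right; 49 > 46 → go right. Place as right child of 46.

Delete 40 (two children — replace with in-order successor).
After deletion, 49's parent is 46.

46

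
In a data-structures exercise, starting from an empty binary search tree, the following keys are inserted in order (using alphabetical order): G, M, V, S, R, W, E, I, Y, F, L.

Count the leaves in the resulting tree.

Resulting structure (node: left, right):
  G: L=E, R=M
  M: L=I, R=V
  V: L=S, R=W
  S: L=R, R=–
  R: L=–, R=–
  W: L=–, R=Y
  E: L=–, R=F
  I: L=–, R=L
  Y: L=–, R=–
  F: L=–, R=–
  L: L=–, R=–

Leaves: F, L, R, Y — 4 in total.

4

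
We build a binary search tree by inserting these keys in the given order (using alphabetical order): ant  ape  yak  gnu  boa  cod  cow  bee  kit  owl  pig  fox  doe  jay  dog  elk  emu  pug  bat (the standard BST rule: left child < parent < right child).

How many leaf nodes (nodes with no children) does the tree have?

ant: root
ape: right child of ant (depth 1)
yak: right child of ape (depth 2)
gnu: left child of yak (depth 3)
boa: left child of gnu (depth 4)
cod: right child of boa (depth 5)
cow: right child of cod (depth 6)
bee: left child of boa (depth 5)
kit: right child of gnu (depth 4)
owl: right child of kit (depth 5)
pig: right child of owl (depth 6)
fox: right child of cow (depth 7)
doe: left child of fox (depth 8)
jay: left child of kit (depth 5)
dog: right child of doe (depth 9)
elk: right child of dog (depth 10)
emu: right child of elk (depth 11)
pug: right child of pig (depth 7)
bat: left child of bee (depth 6)

Leaves: bat, emu, jay, pug — 4 in total.

4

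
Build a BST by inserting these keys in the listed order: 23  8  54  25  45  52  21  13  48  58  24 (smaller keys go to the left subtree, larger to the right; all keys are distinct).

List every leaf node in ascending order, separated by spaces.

13 24 48 58

Resulting structure (node: left, right):
  23: L=8, R=54
  8: L=–, R=21
  54: L=25, R=58
  25: L=24, R=45
  45: L=–, R=52
  52: L=48, R=–
  21: L=13, R=–
  13: L=–, R=–
  48: L=–, R=–
  58: L=–, R=–
  24: L=–, R=–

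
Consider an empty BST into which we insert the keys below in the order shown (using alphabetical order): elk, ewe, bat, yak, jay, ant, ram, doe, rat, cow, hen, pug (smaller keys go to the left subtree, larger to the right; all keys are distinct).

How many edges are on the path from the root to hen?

4

elk: root
ewe: right child of elk (depth 1)
bat: left child of elk (depth 1)
yak: right child of ewe (depth 2)
jay: left child of yak (depth 3)
ant: left child of bat (depth 2)
ram: right child of jay (depth 4)
doe: right child of bat (depth 2)
rat: right child of ram (depth 5)
cow: left child of doe (depth 3)
hen: left child of jay (depth 4)
pug: left child of ram (depth 5)

Path to hen: elk → ewe → yak → jay → hen, which is 4 edges.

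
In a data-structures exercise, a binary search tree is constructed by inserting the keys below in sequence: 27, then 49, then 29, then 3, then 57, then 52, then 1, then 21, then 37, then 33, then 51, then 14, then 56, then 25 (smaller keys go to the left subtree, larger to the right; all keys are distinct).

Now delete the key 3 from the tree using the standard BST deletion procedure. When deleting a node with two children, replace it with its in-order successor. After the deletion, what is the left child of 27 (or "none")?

Insert 27: tree is empty, so 27 becomes the root.
Insert 49: 49 > 27 → go right. Place as right child of 27.
Insert 29: 29 > 27 → go right; 29 < 49 → go left. Place as left child of 49.
Insert 3: 3 < 27 → go left. Place as left child of 27.
Insert 57: 57 > 27 → go right; 57 > 49 → go right. Place as right child of 49.
Insert 52: 52 > 27 → go right; 52 > 49 → go right; 52 < 57 → go left. Place as left child of 57.
Insert 1: 1 < 27 → go left; 1 < 3 → go left. Place as left child of 3.
Insert 21: 21 < 27 → go left; 21 > 3 → go right. Place as right child of 3.
Insert 37: 37 > 27 → go right; 37 < 49 → go left; 37 > 29 → go right. Place as right child of 29.
Insert 33: 33 > 27 → go right; 33 < 49 → go left; 33 > 29 → go right; 33 < 37 → go left. Place as left child of 37.
Insert 51: 51 > 27 → go right; 51 > 49 → go right; 51 < 57 → go left; 51 < 52 → go left. Place as left child of 52.
Insert 14: 14 < 27 → go left; 14 > 3 → go right; 14 < 21 → go left. Place as left child of 21.
Insert 56: 56 > 27 → go right; 56 > 49 → go right; 56 < 57 → go left; 56 > 52 → go right. Place as right child of 52.
Insert 25: 25 < 27 → go left; 25 > 3 → go right; 25 > 21 → go right. Place as right child of 21.

Delete 3 (two children — replace with in-order successor).
After deletion, 27's left child: 14.

14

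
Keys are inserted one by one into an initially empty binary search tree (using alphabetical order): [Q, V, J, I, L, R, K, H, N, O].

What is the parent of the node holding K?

Insert Q: tree is empty, so Q becomes the root.
Insert V: V > Q → go right. Place as right child of Q.
Insert J: J < Q → go left. Place as left child of Q.
Insert I: I < Q → go left; I < J → go left. Place as left child of J.
Insert L: L < Q → go left; L > J → go right. Place as right child of J.
Insert R: R > Q → go right; R < V → go left. Place as left child of V.
Insert K: K < Q → go left; K > J → go right; K < L → go left. Place as left child of L.
Insert H: H < Q → go left; H < J → go left; H < I → go left. Place as left child of I.
Insert N: N < Q → go left; N > J → go right; N > L → go right. Place as right child of L.
Insert O: O < Q → go left; O > J → go right; O > L → go right; O > N → go right. Place as right child of N.

L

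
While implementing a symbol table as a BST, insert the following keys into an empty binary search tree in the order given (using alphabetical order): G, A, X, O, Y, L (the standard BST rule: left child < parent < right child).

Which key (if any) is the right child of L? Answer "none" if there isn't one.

none

Insert G: tree is empty, so G becomes the root.
Insert A: A < G → go left. Place as left child of G.
Insert X: X > G → go right. Place as right child of G.
Insert O: O > G → go right; O < X → go left. Place as left child of X.
Insert Y: Y > G → go right; Y > X → go right. Place as right child of X.
Insert L: L > G → go right; L < X → go left; L < O → go left. Place as left child of O.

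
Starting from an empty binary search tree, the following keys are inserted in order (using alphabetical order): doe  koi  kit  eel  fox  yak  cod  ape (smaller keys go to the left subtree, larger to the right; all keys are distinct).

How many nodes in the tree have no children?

3

Insert doe: tree is empty, so doe becomes the root.
Insert koi: koi > doe → go right. Place as right child of doe.
Insert kit: kit > doe → go right; kit < koi → go left. Place as left child of koi.
Insert eel: eel > doe → go right; eel < koi → go left; eel < kit → go left. Place as left child of kit.
Insert fox: fox > doe → go right; fox < koi → go left; fox < kit → go left; fox > eel → go right. Place as right child of eel.
Insert yak: yak > doe → go right; yak > koi → go right. Place as right child of koi.
Insert cod: cod < doe → go left. Place as left child of doe.
Insert ape: ape < doe → go left; ape < cod → go left. Place as left child of cod.

Leaves: ape, fox, yak — 3 in total.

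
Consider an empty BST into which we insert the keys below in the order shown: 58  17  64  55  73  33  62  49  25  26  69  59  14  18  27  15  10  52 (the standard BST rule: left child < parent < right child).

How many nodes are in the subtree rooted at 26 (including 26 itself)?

Insert 58: tree is empty, so 58 becomes the root.
Insert 17: 17 < 58 → go left. Place as left child of 58.
Insert 64: 64 > 58 → go right. Place as right child of 58.
Insert 55: 55 < 58 → go left; 55 > 17 → go right. Place as right child of 17.
Insert 73: 73 > 58 → go right; 73 > 64 → go right. Place as right child of 64.
Insert 33: 33 < 58 → go left; 33 > 17 → go right; 33 < 55 → go left. Place as left child of 55.
Insert 62: 62 > 58 → go right; 62 < 64 → go left. Place as left child of 64.
Insert 49: 49 < 58 → go left; 49 > 17 → go right; 49 < 55 → go left; 49 > 33 → go right. Place as right child of 33.
Insert 25: 25 < 58 → go left; 25 > 17 → go right; 25 < 55 → go left; 25 < 33 → go left. Place as left child of 33.
Insert 26: 26 < 58 → go left; 26 > 17 → go right; 26 < 55 → go left; 26 < 33 → go left; 26 > 25 → go right. Place as right child of 25.
Insert 69: 69 > 58 → go right; 69 > 64 → go right; 69 < 73 → go left. Place as left child of 73.
Insert 59: 59 > 58 → go right; 59 < 64 → go left; 59 < 62 → go left. Place as left child of 62.
Insert 14: 14 < 58 → go left; 14 < 17 → go left. Place as left child of 17.
Insert 18: 18 < 58 → go left; 18 > 17 → go right; 18 < 55 → go left; 18 < 33 → go left; 18 < 25 → go left. Place as left child of 25.
Insert 27: 27 < 58 → go left; 27 > 17 → go right; 27 < 55 → go left; 27 < 33 → go left; 27 > 25 → go right; 27 > 26 → go right. Place as right child of 26.
Insert 15: 15 < 58 → go left; 15 < 17 → go left; 15 > 14 → go right. Place as right child of 14.
Insert 10: 10 < 58 → go left; 10 < 17 → go left; 10 < 14 → go left. Place as left child of 14.
Insert 52: 52 < 58 → go left; 52 > 17 → go right; 52 < 55 → go left; 52 > 33 → go right; 52 > 49 → go right. Place as right child of 49.

Subtree rooted at 26 contains: 26, 27 — 2 nodes.

2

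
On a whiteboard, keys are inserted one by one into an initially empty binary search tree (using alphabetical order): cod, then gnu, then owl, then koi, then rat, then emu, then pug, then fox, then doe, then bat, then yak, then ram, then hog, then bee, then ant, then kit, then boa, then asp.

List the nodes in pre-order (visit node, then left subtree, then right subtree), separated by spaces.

Insert cod: tree is empty, so cod becomes the root.
Insert gnu: gnu > cod → go right. Place as right child of cod.
Insert owl: owl > cod → go right; owl > gnu → go right. Place as right child of gnu.
Insert koi: koi > cod → go right; koi > gnu → go right; koi < owl → go left. Place as left child of owl.
Insert rat: rat > cod → go right; rat > gnu → go right; rat > owl → go right. Place as right child of owl.
Insert emu: emu > cod → go right; emu < gnu → go left. Place as left child of gnu.
Insert pug: pug > cod → go right; pug > gnu → go right; pug > owl → go right; pug < rat → go left. Place as left child of rat.
Insert fox: fox > cod → go right; fox < gnu → go left; fox > emu → go right. Place as right child of emu.
Insert doe: doe > cod → go right; doe < gnu → go left; doe < emu → go left. Place as left child of emu.
Insert bat: bat < cod → go left. Place as left child of cod.
Insert yak: yak > cod → go right; yak > gnu → go right; yak > owl → go right; yak > rat → go right. Place as right child of rat.
Insert ram: ram > cod → go right; ram > gnu → go right; ram > owl → go right; ram < rat → go left; ram > pug → go right. Place as right child of pug.
Insert hog: hog > cod → go right; hog > gnu → go right; hog < owl → go left; hog < koi → go left. Place as left child of koi.
Insert bee: bee < cod → go left; bee > bat → go right. Place as right child of bat.
Insert ant: ant < cod → go left; ant < bat → go left. Place as left child of bat.
Insert kit: kit > cod → go right; kit > gnu → go right; kit < owl → go left; kit < koi → go left; kit > hog → go right. Place as right child of hog.
Insert boa: boa < cod → go left; boa > bat → go right; boa > bee → go right. Place as right child of bee.
Insert asp: asp < cod → go left; asp < bat → go left; asp > ant → go right. Place as right child of ant.

cod bat ant asp bee boa gnu emu doe fox owl koi hog kit rat pug ram yak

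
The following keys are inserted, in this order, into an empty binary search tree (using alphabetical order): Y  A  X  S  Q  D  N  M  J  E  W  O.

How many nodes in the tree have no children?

3

Y: root
A: left child of Y (depth 1)
X: right child of A (depth 2)
S: left child of X (depth 3)
Q: left child of S (depth 4)
D: left child of Q (depth 5)
N: right child of D (depth 6)
M: left child of N (depth 7)
J: left child of M (depth 8)
E: left child of J (depth 9)
W: right child of S (depth 4)
O: right child of N (depth 7)

Leaves: E, O, W — 3 in total.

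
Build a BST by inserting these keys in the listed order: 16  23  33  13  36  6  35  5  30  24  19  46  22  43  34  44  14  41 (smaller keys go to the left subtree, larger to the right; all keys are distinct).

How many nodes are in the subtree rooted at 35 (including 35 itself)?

2

16: root
23: right child of 16 (depth 1)
33: right child of 23 (depth 2)
13: left child of 16 (depth 1)
36: right child of 33 (depth 3)
6: left child of 13 (depth 2)
35: left child of 36 (depth 4)
5: left child of 6 (depth 3)
30: left child of 33 (depth 3)
24: left child of 30 (depth 4)
19: left child of 23 (depth 2)
46: right child of 36 (depth 4)
22: right child of 19 (depth 3)
43: left child of 46 (depth 5)
34: left child of 35 (depth 5)
44: right child of 43 (depth 6)
14: right child of 13 (depth 2)
41: left child of 43 (depth 6)

Subtree rooted at 35 contains: 35, 34 — 2 nodes.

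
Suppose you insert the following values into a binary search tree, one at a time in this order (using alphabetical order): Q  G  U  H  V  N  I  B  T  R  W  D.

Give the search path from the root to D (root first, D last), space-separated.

Q: root
G: left child of Q (depth 1)
U: right child of Q (depth 1)
H: right child of G (depth 2)
V: right child of U (depth 2)
N: right child of H (depth 3)
I: left child of N (depth 4)
B: left child of G (depth 2)
T: left child of U (depth 2)
R: left child of T (depth 3)
W: right child of V (depth 3)
D: right child of B (depth 3)

Q G B D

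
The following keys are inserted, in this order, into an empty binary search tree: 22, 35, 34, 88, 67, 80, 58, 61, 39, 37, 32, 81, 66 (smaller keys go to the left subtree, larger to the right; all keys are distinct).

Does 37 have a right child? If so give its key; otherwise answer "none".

none

Resulting structure (node: left, right):
  22: L=–, R=35
  35: L=34, R=88
  34: L=32, R=–
  88: L=67, R=–
  67: L=58, R=80
  80: L=–, R=81
  58: L=39, R=61
  61: L=–, R=66
  39: L=37, R=–
  37: L=–, R=–
  32: L=–, R=–
  81: L=–, R=–
  66: L=–, R=–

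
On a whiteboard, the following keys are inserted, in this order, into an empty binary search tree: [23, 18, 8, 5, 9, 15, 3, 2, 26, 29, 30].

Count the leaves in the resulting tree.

3

23: root
18: left child of 23 (depth 1)
8: left child of 18 (depth 2)
5: left child of 8 (depth 3)
9: right child of 8 (depth 3)
15: right child of 9 (depth 4)
3: left child of 5 (depth 4)
2: left child of 3 (depth 5)
26: right child of 23 (depth 1)
29: right child of 26 (depth 2)
30: right child of 29 (depth 3)

Leaves: 2, 15, 30 — 3 in total.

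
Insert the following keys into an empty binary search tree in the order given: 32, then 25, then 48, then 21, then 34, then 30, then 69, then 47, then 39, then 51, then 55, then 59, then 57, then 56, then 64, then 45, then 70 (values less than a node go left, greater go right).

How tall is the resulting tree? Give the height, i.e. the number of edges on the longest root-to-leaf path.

Resulting structure (node: left, right):
  32: L=25, R=48
  25: L=21, R=30
  48: L=34, R=69
  21: L=–, R=–
  34: L=–, R=47
  30: L=–, R=–
  69: L=51, R=70
  47: L=39, R=–
  39: L=–, R=45
  51: L=–, R=55
  55: L=–, R=59
  59: L=57, R=64
  57: L=56, R=–
  56: L=–, R=–
  64: L=–, R=–
  45: L=–, R=–
  70: L=–, R=–

The deepest node is 56 at depth 7.

7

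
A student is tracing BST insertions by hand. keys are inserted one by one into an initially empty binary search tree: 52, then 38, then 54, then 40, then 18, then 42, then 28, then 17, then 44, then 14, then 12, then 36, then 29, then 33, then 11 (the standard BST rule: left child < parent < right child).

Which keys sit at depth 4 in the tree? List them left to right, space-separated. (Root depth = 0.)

52: root
38: left child of 52 (depth 1)
54: right child of 52 (depth 1)
40: right child of 38 (depth 2)
18: left child of 38 (depth 2)
42: right child of 40 (depth 3)
28: right child of 18 (depth 3)
17: left child of 18 (depth 3)
44: right child of 42 (depth 4)
14: left child of 17 (depth 4)
12: left child of 14 (depth 5)
36: right child of 28 (depth 4)
29: left child of 36 (depth 5)
33: right child of 29 (depth 6)
11: left child of 12 (depth 6)

14 36 44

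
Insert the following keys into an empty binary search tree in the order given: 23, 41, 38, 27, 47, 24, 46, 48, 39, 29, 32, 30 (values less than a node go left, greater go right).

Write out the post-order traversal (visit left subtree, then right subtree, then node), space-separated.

24 30 32 29 27 39 38 46 48 47 41 23

Insert 23: tree is empty, so 23 becomes the root.
Insert 41: 41 > 23 → go right. Place as right child of 23.
Insert 38: 38 > 23 → go right; 38 < 41 → go left. Place as left child of 41.
Insert 27: 27 > 23 → go right; 27 < 41 → go left; 27 < 38 → go left. Place as left child of 38.
Insert 47: 47 > 23 → go right; 47 > 41 → go right. Place as right child of 41.
Insert 24: 24 > 23 → go right; 24 < 41 → go left; 24 < 38 → go left; 24 < 27 → go left. Place as left child of 27.
Insert 46: 46 > 23 → go right; 46 > 41 → go right; 46 < 47 → go left. Place as left child of 47.
Insert 48: 48 > 23 → go right; 48 > 41 → go right; 48 > 47 → go right. Place as right child of 47.
Insert 39: 39 > 23 → go right; 39 < 41 → go left; 39 > 38 → go right. Place as right child of 38.
Insert 29: 29 > 23 → go right; 29 < 41 → go left; 29 < 38 → go left; 29 > 27 → go right. Place as right child of 27.
Insert 32: 32 > 23 → go right; 32 < 41 → go left; 32 < 38 → go left; 32 > 27 → go right; 32 > 29 → go right. Place as right child of 29.
Insert 30: 30 > 23 → go right; 30 < 41 → go left; 30 < 38 → go left; 30 > 27 → go right; 30 > 29 → go right; 30 < 32 → go left. Place as left child of 32.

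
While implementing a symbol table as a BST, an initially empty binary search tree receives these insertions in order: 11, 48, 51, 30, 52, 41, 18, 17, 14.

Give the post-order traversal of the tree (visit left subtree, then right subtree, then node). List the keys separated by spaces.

14 17 18 41 30 52 51 48 11

Insert 11: tree is empty, so 11 becomes the root.
Insert 48: 48 > 11 → go right. Place as right child of 11.
Insert 51: 51 > 11 → go right; 51 > 48 → go right. Place as right child of 48.
Insert 30: 30 > 11 → go right; 30 < 48 → go left. Place as left child of 48.
Insert 52: 52 > 11 → go right; 52 > 48 → go right; 52 > 51 → go right. Place as right child of 51.
Insert 41: 41 > 11 → go right; 41 < 48 → go left; 41 > 30 → go right. Place as right child of 30.
Insert 18: 18 > 11 → go right; 18 < 48 → go left; 18 < 30 → go left. Place as left child of 30.
Insert 17: 17 > 11 → go right; 17 < 48 → go left; 17 < 30 → go left; 17 < 18 → go left. Place as left child of 18.
Insert 14: 14 > 11 → go right; 14 < 48 → go left; 14 < 30 → go left; 14 < 18 → go left; 14 < 17 → go left. Place as left child of 17.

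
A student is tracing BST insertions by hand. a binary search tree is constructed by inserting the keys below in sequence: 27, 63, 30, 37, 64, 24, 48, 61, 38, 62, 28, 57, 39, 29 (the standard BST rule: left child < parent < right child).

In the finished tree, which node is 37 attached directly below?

Resulting structure (node: left, right):
  27: L=24, R=63
  63: L=30, R=64
  30: L=28, R=37
  37: L=–, R=48
  64: L=–, R=–
  24: L=–, R=–
  48: L=38, R=61
  61: L=57, R=62
  38: L=–, R=39
  62: L=–, R=–
  28: L=–, R=29
  57: L=–, R=–
  39: L=–, R=–
  29: L=–, R=–

30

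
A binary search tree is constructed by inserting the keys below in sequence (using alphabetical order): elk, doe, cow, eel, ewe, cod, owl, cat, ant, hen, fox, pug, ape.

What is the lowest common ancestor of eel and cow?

Insert elk: tree is empty, so elk becomes the root.
Insert doe: doe < elk → go left. Place as left child of elk.
Insert cow: cow < elk → go left; cow < doe → go left. Place as left child of doe.
Insert eel: eel < elk → go left; eel > doe → go right. Place as right child of doe.
Insert ewe: ewe > elk → go right. Place as right child of elk.
Insert cod: cod < elk → go left; cod < doe → go left; cod < cow → go left. Place as left child of cow.
Insert owl: owl > elk → go right; owl > ewe → go right. Place as right child of ewe.
Insert cat: cat < elk → go left; cat < doe → go left; cat < cow → go left; cat < cod → go left. Place as left child of cod.
Insert ant: ant < elk → go left; ant < doe → go left; ant < cow → go left; ant < cod → go left; ant < cat → go left. Place as left child of cat.
Insert hen: hen > elk → go right; hen > ewe → go right; hen < owl → go left. Place as left child of owl.
Insert fox: fox > elk → go right; fox > ewe → go right; fox < owl → go left; fox < hen → go left. Place as left child of hen.
Insert pug: pug > elk → go right; pug > ewe → go right; pug > owl → go right. Place as right child of owl.
Insert ape: ape < elk → go left; ape < doe → go left; ape < cow → go left; ape < cod → go left; ape < cat → go left; ape > ant → go right. Place as right child of ant.

Path to eel: elk → doe → eel
Path to cow: elk → doe → cow
The paths share a prefix ending at doe, then split left and right.

doe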